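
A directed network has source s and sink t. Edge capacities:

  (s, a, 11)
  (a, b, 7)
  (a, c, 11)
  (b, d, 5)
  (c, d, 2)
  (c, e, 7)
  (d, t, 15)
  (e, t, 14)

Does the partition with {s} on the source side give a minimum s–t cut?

Given cut capacity: 11 = 11.
Augment s→a→b→d→t: bottleneck 5, flow now 5.
Augment s→a→c→d→t: bottleneck 2, flow now 7.
Augment s→a→c→e→t: bottleneck 4, flow now 11.
No augmenting path remains; maximum flow = 11.
Cut capacity 11 equals the max flow, so it is a minimum cut.

Yes — it is a minimum cut (capacity 11).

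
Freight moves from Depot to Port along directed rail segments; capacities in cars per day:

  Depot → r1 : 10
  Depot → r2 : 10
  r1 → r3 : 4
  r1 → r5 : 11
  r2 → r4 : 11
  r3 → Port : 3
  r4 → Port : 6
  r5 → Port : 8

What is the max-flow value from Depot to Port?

Augment Depot→r1→r3→Port: bottleneck 3, flow now 3.
Augment Depot→r1→r5→Port: bottleneck 7, flow now 10.
Augment Depot→r2→r4→Port: bottleneck 6, flow now 16.
No augmenting path remains; maximum flow = 16.
In the residual graph, reachable from Depot: {Depot, r2, r4}.
Min-cut edges: Depot→r1 (10), r4→Port (6); capacity 10 + 6 = 16.
This cut is saturated, so no flow can exceed 16.

16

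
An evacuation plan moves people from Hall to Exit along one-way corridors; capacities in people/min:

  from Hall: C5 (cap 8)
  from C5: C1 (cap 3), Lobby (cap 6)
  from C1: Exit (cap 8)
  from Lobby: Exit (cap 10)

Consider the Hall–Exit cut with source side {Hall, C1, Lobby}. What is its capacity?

26

Edges leaving {Hall, C1, Lobby}: Hall→C5 (8), C1→Exit (8), Lobby→Exit (10).
Cut capacity = 8 + 8 + 10 = 26.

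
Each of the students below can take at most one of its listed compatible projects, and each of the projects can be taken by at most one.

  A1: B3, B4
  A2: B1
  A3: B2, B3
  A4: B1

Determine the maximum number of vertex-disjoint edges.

Unit-capacity flow: source→left, listed edges, right→sink; max matching = max flow.
Augmenting path A1→B3 (+1); matched 1.
Augmenting path A2→B1 (+1); matched 2.
Augmenting path A3→B2 (+1); matched 3.
No augmenting path remains; maximum matching = 3.
König certificate: {A1, A3, B1} is a vertex cover of size 3 (every listed pair touches it), so no matching can be larger.

3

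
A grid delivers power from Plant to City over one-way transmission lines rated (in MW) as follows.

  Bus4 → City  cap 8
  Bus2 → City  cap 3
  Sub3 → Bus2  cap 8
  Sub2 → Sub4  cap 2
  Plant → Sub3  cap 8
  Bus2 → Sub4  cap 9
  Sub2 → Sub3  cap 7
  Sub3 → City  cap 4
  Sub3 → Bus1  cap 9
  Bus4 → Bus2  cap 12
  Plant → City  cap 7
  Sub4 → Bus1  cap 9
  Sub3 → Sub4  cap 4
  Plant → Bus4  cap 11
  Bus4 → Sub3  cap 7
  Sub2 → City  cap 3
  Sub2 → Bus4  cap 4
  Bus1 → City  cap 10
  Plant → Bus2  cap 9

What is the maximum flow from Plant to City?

Augment Plant→City: bottleneck 7, flow now 7.
Augment Plant→Bus4→City: bottleneck 8, flow now 15.
Augment Plant→Sub3→City: bottleneck 4, flow now 19.
Augment Plant→Bus2→City: bottleneck 3, flow now 22.
Augment Plant→Sub3→Bus1→City: bottleneck 4, flow now 26.
Augment Plant→Bus4→Sub3→Bus1→City: bottleneck 3, flow now 29.
Augment Plant→Bus2→Sub4→Bus1→City: bottleneck 3, flow now 32.
No augmenting path remains; maximum flow = 32.
In the residual graph, reachable from Plant: {Plant, Bus4, Sub3, Bus2, Sub4, Bus1}.
Min-cut edges: Plant→City (7), Bus4→City (8), Sub3→City (4), Bus2→City (3), Bus1→City (10); capacity 7 + 8 + 4 + 3 + 10 = 32.
This cut is saturated, so no flow can exceed 32.

32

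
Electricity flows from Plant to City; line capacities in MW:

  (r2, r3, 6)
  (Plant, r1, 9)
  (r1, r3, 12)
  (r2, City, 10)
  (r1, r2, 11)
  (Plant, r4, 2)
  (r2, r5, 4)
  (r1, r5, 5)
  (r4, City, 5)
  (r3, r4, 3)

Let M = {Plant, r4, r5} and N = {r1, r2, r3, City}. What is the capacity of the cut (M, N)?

Edges leaving {Plant, r4, r5}: Plant→r1 (9), r4→City (5).
Cut capacity = 9 + 5 = 14.

14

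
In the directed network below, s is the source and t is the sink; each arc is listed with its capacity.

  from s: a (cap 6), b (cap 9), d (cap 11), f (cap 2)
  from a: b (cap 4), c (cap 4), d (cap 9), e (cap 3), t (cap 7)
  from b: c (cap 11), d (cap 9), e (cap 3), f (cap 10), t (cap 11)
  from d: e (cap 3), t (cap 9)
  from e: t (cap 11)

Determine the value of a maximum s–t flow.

Augment s→a→t: bottleneck 6, flow now 6.
Augment s→b→t: bottleneck 9, flow now 15.
Augment s→d→t: bottleneck 9, flow now 24.
Augment s→d→e→t: bottleneck 2, flow now 26.
No augmenting path remains; maximum flow = 26.
In the residual graph, reachable from s: {s, f}.
Min-cut edges: s→a (6), s→b (9), s→d (11); capacity 6 + 9 + 11 = 26.
This cut is saturated, so no flow can exceed 26.

26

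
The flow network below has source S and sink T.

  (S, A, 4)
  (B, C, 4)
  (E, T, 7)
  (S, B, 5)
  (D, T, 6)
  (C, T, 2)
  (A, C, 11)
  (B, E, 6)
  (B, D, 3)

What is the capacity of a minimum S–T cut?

Augment S→A→C→T: bottleneck 2, flow now 2.
Augment S→B→D→T: bottleneck 3, flow now 5.
Augment S→B→E→T: bottleneck 2, flow now 7.
No augmenting path remains; maximum flow = 7.
By max-flow min-cut, the minimum cut capacity equals the max flow.
In the residual graph, reachable from S: {S, A, C}.
Min-cut edges: S→B (5), C→T (2); capacity 5 + 2 = 7.

7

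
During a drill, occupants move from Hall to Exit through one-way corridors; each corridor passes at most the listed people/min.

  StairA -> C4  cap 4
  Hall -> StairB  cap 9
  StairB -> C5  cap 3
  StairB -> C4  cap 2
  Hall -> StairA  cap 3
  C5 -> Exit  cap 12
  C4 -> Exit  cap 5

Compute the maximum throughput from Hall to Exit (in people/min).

8

Augment Hall→StairB→C5→Exit: bottleneck 3, flow now 3.
Augment Hall→StairB→C4→Exit: bottleneck 2, flow now 5.
Augment Hall→StairA→C4→Exit: bottleneck 3, flow now 8.
No augmenting path remains; maximum flow = 8.
In the residual graph, reachable from Hall: {Hall, StairB}.
Min-cut edges: Hall→StairA (3), StairB→C5 (3), StairB→C4 (2); capacity 3 + 3 + 2 = 8.
This cut is saturated, so no flow can exceed 8.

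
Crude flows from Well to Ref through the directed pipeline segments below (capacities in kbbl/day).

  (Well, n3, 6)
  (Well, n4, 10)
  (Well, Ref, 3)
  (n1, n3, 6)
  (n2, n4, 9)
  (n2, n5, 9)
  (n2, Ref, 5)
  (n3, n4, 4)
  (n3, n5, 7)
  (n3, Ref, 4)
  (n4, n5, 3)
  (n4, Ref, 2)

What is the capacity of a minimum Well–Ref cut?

Augment Well→Ref: bottleneck 3, flow now 3.
Augment Well→n3→Ref: bottleneck 4, flow now 7.
Augment Well→n4→Ref: bottleneck 2, flow now 9.
No augmenting path remains; maximum flow = 9.
By max-flow min-cut, the minimum cut capacity equals the max flow.
In the residual graph, reachable from Well: {Well, n3, n4, n5}.
Min-cut edges: Well→Ref (3), n3→Ref (4), n4→Ref (2); capacity 3 + 4 + 2 = 9.

9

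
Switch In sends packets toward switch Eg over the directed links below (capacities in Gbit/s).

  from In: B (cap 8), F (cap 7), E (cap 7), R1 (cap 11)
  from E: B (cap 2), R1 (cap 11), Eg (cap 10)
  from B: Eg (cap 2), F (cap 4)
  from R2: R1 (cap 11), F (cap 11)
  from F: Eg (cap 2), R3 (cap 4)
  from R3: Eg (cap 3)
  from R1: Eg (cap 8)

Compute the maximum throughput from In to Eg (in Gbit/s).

Augment In→E→Eg: bottleneck 7, flow now 7.
Augment In→B→Eg: bottleneck 2, flow now 9.
Augment In→F→Eg: bottleneck 2, flow now 11.
Augment In→R1→Eg: bottleneck 8, flow now 19.
Augment In→F→R3→Eg: bottleneck 3, flow now 22.
No augmenting path remains; maximum flow = 22.
In the residual graph, reachable from In: {In, B, F, R3, R1}.
Min-cut edges: In→E (7), B→Eg (2), F→Eg (2), R3→Eg (3), R1→Eg (8); capacity 7 + 2 + 2 + 3 + 8 = 22.
This cut is saturated, so no flow can exceed 22.

22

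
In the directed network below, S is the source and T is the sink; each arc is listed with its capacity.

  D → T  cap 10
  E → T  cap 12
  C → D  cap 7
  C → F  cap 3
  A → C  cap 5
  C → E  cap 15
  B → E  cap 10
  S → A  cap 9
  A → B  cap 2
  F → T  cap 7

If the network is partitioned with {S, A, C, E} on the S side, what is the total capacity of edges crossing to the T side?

Edges leaving {S, A, C, E}: A→B (2), C→D (7), C→F (3), E→T (12).
Cut capacity = 2 + 7 + 3 + 12 = 24.

24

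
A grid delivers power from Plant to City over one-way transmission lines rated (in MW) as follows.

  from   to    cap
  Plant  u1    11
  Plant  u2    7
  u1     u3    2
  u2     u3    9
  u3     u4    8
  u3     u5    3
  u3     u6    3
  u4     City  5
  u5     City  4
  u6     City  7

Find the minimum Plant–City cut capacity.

9

Augment Plant→u1→u3→u4→City: bottleneck 2, flow now 2.
Augment Plant→u2→u3→u4→City: bottleneck 3, flow now 5.
Augment Plant→u2→u3→u5→City: bottleneck 3, flow now 8.
Augment Plant→u2→u3→u6→City: bottleneck 1, flow now 9.
No augmenting path remains; maximum flow = 9.
By max-flow min-cut, the minimum cut capacity equals the max flow.
In the residual graph, reachable from Plant: {Plant, u1}.
Min-cut edges: Plant→u2 (7), u1→u3 (2); capacity 7 + 2 = 9.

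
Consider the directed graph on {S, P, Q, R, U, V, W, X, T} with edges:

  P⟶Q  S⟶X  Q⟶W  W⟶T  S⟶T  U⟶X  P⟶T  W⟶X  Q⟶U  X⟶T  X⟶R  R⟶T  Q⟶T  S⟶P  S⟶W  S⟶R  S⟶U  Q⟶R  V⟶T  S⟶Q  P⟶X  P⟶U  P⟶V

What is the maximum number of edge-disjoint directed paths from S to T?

Assign every edge capacity 1; by Menger, the answer equals the max flow.
Path S→T (+1); total 1.
Path S→P→T (+1); total 2.
Path S→Q→T (+1); total 3.
Path S→R→T (+1); total 4.
Path S→W→T (+1); total 5.
Path S→X→T (+1); total 6.
No residual S→T path; max flow = 6.
Certifying cut of size 6: {R→T, S→P, S→Q, S→T, S→W, X→T}.

6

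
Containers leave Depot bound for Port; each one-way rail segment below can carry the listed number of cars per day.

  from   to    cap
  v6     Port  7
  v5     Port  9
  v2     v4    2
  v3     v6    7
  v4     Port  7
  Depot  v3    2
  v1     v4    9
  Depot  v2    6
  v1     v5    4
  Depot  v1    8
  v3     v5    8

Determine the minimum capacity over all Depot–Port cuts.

Augment Depot→v1→v4→Port: bottleneck 7, flow now 7.
Augment Depot→v1→v5→Port: bottleneck 1, flow now 8.
Augment Depot→v3→v5→Port: bottleneck 2, flow now 10.
Augment Depot→v2→v4→v1→v5→Port: bottleneck 2, flow now 12. (uses reverse residual edge)
No augmenting path remains; maximum flow = 12.
By max-flow min-cut, the minimum cut capacity equals the max flow.
In the residual graph, reachable from Depot: {Depot, v2}.
Min-cut edges: Depot→v1 (8), Depot→v3 (2), v2→v4 (2); capacity 8 + 2 + 2 = 12.

12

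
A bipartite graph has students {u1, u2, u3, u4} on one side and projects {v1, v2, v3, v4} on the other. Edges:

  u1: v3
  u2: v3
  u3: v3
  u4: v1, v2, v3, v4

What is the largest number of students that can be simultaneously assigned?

2

Unit-capacity flow: source→left, listed edges, right→sink; max matching = max flow.
Augmenting path u1→v3 (+1); matched 1.
Augmenting path u4→v1 (+1); matched 2.
No augmenting path remains; maximum matching = 2.
König certificate: {u4, v3} is a vertex cover of size 2 (every listed pair touches it), so no matching can be larger.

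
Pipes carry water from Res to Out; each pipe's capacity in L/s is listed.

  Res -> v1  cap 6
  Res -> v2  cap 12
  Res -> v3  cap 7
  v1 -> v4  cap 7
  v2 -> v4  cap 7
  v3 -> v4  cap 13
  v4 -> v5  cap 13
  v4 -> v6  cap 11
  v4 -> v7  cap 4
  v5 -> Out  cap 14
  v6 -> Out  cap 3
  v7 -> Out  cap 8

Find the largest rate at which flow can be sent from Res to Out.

Augment Res→v1→v4→v5→Out: bottleneck 6, flow now 6.
Augment Res→v2→v4→v5→Out: bottleneck 7, flow now 13.
Augment Res→v3→v4→v6→Out: bottleneck 3, flow now 16.
Augment Res→v3→v4→v7→Out: bottleneck 4, flow now 20.
No augmenting path remains; maximum flow = 20.
In the residual graph, reachable from Res: {Res, v2}.
Min-cut edges: Res→v1 (6), Res→v3 (7), v2→v4 (7); capacity 6 + 7 + 7 = 20.
This cut is saturated, so no flow can exceed 20.

20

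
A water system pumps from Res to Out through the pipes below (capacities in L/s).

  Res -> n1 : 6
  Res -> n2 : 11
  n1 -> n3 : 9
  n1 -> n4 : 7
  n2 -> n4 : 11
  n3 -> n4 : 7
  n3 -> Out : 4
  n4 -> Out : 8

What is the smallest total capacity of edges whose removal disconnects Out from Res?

Augment Res→n1→n3→Out: bottleneck 4, flow now 4.
Augment Res→n1→n4→Out: bottleneck 2, flow now 6.
Augment Res→n2→n4→Out: bottleneck 6, flow now 12.
No augmenting path remains; maximum flow = 12.
By max-flow min-cut, the minimum cut capacity equals the max flow.
In the residual graph, reachable from Res: {Res, n1, n2, n3, n4}.
Min-cut edges: n3→Out (4), n4→Out (8); capacity 4 + 8 = 12.

12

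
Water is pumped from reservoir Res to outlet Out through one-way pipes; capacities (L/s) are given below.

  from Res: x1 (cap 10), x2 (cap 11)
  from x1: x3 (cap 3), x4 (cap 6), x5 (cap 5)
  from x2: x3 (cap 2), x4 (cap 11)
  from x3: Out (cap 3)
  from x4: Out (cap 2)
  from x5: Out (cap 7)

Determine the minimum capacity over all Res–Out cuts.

Augment Res→x1→x3→Out: bottleneck 3, flow now 3.
Augment Res→x1→x4→Out: bottleneck 2, flow now 5.
Augment Res→x1→x5→Out: bottleneck 5, flow now 10.
No augmenting path remains; maximum flow = 10.
By max-flow min-cut, the minimum cut capacity equals the max flow.
In the residual graph, reachable from Res: {Res, x1, x2, x3, x4}.
Min-cut edges: x1→x5 (5), x3→Out (3), x4→Out (2); capacity 5 + 3 + 2 = 10.

10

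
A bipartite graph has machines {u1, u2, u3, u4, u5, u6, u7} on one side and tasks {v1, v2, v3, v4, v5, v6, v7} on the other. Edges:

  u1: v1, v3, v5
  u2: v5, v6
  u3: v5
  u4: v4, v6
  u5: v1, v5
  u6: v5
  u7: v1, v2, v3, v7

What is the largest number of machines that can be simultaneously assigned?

Unit-capacity flow: source→left, listed edges, right→sink; max matching = max flow.
Augmenting path u1→v1 (+1); matched 1.
Augmenting path u2→v5 (+1); matched 2.
Augmenting path u4→v4 (+1); matched 3.
Augmenting path u7→v2 (+1); matched 4.
Augmenting path u3→v5→u2→v6 (+1); matched 5.
Augmenting path u5→v1→u1→v3 (+1); matched 6.
No augmenting path remains; maximum matching = 6.
König certificate: {u1, u2, u4, u5, u7, v5} is a vertex cover of size 6 (every listed pair touches it), so no matching can be larger.

6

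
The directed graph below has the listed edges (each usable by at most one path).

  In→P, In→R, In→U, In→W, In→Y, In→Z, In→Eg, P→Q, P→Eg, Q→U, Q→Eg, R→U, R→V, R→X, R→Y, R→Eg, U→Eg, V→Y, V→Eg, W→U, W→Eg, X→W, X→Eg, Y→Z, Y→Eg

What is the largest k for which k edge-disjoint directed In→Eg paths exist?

Assign every edge capacity 1; by Menger, the answer equals the max flow.
Path In→Eg (+1); total 1.
Path In→P→Eg (+1); total 2.
Path In→R→Eg (+1); total 3.
Path In→U→Eg (+1); total 4.
Path In→W→Eg (+1); total 5.
Path In→Y→Eg (+1); total 6.
No residual In→Eg path; max flow = 6.
Certifying cut of size 6: {In→Eg, In→P, In→R, In→U, In→W, In→Y}.

6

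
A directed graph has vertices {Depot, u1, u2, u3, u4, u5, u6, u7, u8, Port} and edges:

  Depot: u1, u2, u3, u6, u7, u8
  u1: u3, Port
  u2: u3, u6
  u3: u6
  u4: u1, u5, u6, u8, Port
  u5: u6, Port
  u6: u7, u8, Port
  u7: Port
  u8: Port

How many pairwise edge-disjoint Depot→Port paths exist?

Assign every edge capacity 1; by Menger, the answer equals the max flow.
Path Depot→u1→Port (+1); total 1.
Path Depot→u6→Port (+1); total 2.
Path Depot→u7→Port (+1); total 3.
Path Depot→u8→Port (+1); total 4.
No residual Depot→Port path; max flow = 4.
Certifying cut of size 4: {Depot→u1, u6→Port, u7→Port, u8→Port}.

4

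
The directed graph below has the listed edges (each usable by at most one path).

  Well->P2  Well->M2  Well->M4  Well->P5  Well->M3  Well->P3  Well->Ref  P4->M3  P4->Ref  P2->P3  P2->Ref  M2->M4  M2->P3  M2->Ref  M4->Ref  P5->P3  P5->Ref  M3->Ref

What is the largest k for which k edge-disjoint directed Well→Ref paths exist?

6

Assign every edge capacity 1; by Menger, the answer equals the max flow.
Path Well→Ref (+1); total 1.
Path Well→P2→Ref (+1); total 2.
Path Well→M2→Ref (+1); total 3.
Path Well→M4→Ref (+1); total 4.
Path Well→P5→Ref (+1); total 5.
Path Well→M3→Ref (+1); total 6.
No residual Well→Ref path; max flow = 6.
Certifying cut of size 6: {Well→M2, Well→M3, Well→M4, Well→P2, Well→P5, Well→Ref}.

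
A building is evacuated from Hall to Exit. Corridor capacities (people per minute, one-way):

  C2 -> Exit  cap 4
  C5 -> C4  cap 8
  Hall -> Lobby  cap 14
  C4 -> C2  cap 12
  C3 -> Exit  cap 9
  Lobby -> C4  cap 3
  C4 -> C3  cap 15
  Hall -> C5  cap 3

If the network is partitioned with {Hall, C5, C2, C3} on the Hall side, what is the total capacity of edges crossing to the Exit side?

Edges leaving {Hall, C5, C2, C3}: Hall→Lobby (14), C5→C4 (8), C2→Exit (4), C3→Exit (9).
Cut capacity = 14 + 8 + 4 + 9 = 35.

35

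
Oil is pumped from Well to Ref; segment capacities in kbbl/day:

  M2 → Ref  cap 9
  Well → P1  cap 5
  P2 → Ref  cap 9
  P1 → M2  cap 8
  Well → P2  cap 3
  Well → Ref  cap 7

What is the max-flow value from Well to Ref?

15

Augment Well→Ref: bottleneck 7, flow now 7.
Augment Well→P2→Ref: bottleneck 3, flow now 10.
Augment Well→P1→M2→Ref: bottleneck 5, flow now 15.
No augmenting path remains; maximum flow = 15.
In the residual graph, reachable from Well: {Well}.
Min-cut edges: Well→P1 (5), Well→P2 (3), Well→Ref (7); capacity 5 + 3 + 7 = 15.
This cut is saturated, so no flow can exceed 15.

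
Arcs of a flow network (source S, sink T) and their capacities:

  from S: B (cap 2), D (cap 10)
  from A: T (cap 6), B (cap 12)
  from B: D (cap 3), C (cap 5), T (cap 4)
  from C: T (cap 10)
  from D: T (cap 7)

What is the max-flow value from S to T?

Augment S→B→T: bottleneck 2, flow now 2.
Augment S→D→T: bottleneck 7, flow now 9.
No augmenting path remains; maximum flow = 9.
In the residual graph, reachable from S: {S, D}.
Min-cut edges: S→B (2), D→T (7); capacity 2 + 7 = 9.
This cut is saturated, so no flow can exceed 9.

9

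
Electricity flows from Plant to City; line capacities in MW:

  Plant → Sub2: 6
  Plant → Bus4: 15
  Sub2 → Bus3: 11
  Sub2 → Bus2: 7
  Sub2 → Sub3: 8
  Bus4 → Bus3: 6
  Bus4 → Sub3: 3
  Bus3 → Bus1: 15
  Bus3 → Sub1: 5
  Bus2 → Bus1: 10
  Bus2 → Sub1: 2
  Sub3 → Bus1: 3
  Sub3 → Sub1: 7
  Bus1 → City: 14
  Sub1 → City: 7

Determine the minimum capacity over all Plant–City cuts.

Augment Plant→Sub2→Bus3→Bus1→City: bottleneck 6, flow now 6.
Augment Plant→Bus4→Bus3→Bus1→City: bottleneck 6, flow now 12.
Augment Plant→Bus4→Sub3→Bus1→City: bottleneck 2, flow now 14.
Augment Plant→Bus4→Sub3→Sub1→City: bottleneck 1, flow now 15.
No augmenting path remains; maximum flow = 15.
By max-flow min-cut, the minimum cut capacity equals the max flow.
In the residual graph, reachable from Plant: {Plant, Bus4}.
Min-cut edges: Plant→Sub2 (6), Bus4→Bus3 (6), Bus4→Sub3 (3); capacity 6 + 6 + 3 = 15.

15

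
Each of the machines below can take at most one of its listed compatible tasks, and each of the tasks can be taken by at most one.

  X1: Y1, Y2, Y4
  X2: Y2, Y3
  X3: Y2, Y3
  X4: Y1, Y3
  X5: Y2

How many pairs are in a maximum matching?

Unit-capacity flow: source→left, listed edges, right→sink; max matching = max flow.
Augmenting path X1→Y1 (+1); matched 1.
Augmenting path X2→Y2 (+1); matched 2.
Augmenting path X3→Y3 (+1); matched 3.
Augmenting path X4→Y1→X1→Y4 (+1); matched 4.
No augmenting path remains; maximum matching = 4.
König certificate: {X1, X4, Y2, Y3} is a vertex cover of size 4 (every listed pair touches it), so no matching can be larger.

4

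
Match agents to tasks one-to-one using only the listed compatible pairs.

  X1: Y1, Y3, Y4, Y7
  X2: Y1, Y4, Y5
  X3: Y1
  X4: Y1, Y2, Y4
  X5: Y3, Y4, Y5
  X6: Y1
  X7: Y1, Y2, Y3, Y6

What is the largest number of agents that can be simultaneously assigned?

Unit-capacity flow: source→left, listed edges, right→sink; max matching = max flow.
Augmenting path X1→Y1 (+1); matched 1.
Augmenting path X2→Y4 (+1); matched 2.
Augmenting path X4→Y2 (+1); matched 3.
Augmenting path X5→Y3 (+1); matched 4.
Augmenting path X7→Y6 (+1); matched 5.
Augmenting path X3→Y1→X1→Y7 (+1); matched 6.
No augmenting path remains; maximum matching = 6.
König certificate: {X1, X2, X4, X5, X7, Y1} is a vertex cover of size 6 (every listed pair touches it), so no matching can be larger.

6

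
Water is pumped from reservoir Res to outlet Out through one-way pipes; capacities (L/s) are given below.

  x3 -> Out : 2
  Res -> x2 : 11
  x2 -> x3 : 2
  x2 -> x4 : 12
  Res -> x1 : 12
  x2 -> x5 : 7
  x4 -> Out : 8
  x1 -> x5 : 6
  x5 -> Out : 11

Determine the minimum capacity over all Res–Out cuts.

Augment Res→x1→x5→Out: bottleneck 6, flow now 6.
Augment Res→x2→x3→Out: bottleneck 2, flow now 8.
Augment Res→x2→x4→Out: bottleneck 8, flow now 16.
Augment Res→x2→x5→Out: bottleneck 1, flow now 17.
No augmenting path remains; maximum flow = 17.
By max-flow min-cut, the minimum cut capacity equals the max flow.
In the residual graph, reachable from Res: {Res, x1}.
Min-cut edges: Res→x2 (11), x1→x5 (6); capacity 11 + 6 = 17.

17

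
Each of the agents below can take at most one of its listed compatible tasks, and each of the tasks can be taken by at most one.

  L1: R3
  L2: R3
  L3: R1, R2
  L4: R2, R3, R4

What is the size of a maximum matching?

3

Unit-capacity flow: source→left, listed edges, right→sink; max matching = max flow.
Augmenting path L1→R3 (+1); matched 1.
Augmenting path L3→R1 (+1); matched 2.
Augmenting path L4→R2 (+1); matched 3.
No augmenting path remains; maximum matching = 3.
König certificate: {L3, L4, R3} is a vertex cover of size 3 (every listed pair touches it), so no matching can be larger.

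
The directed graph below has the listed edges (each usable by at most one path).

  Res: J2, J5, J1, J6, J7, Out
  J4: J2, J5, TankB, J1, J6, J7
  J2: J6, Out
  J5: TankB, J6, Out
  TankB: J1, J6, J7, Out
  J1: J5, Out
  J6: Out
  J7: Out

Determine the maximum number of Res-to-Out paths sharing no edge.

6

Assign every edge capacity 1; by Menger, the answer equals the max flow.
Path Res→Out (+1); total 1.
Path Res→J2→Out (+1); total 2.
Path Res→J5→Out (+1); total 3.
Path Res→J1→Out (+1); total 4.
Path Res→J6→Out (+1); total 5.
Path Res→J7→Out (+1); total 6.
No residual Res→Out path; max flow = 6.
Certifying cut of size 6: {Res→J1, Res→J2, Res→J5, Res→J6, Res→J7, Res→Out}.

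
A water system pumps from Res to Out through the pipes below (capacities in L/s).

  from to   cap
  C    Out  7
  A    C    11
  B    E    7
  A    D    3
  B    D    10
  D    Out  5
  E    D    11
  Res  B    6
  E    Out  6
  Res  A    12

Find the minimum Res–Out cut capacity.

16

Augment Res→A→C→Out: bottleneck 7, flow now 7.
Augment Res→A→D→Out: bottleneck 3, flow now 10.
Augment Res→B→D→Out: bottleneck 2, flow now 12.
Augment Res→B→E→Out: bottleneck 4, flow now 16.
No augmenting path remains; maximum flow = 16.
By max-flow min-cut, the minimum cut capacity equals the max flow.
In the residual graph, reachable from Res: {Res, A, C}.
Min-cut edges: Res→B (6), A→D (3), C→Out (7); capacity 6 + 3 + 7 = 16.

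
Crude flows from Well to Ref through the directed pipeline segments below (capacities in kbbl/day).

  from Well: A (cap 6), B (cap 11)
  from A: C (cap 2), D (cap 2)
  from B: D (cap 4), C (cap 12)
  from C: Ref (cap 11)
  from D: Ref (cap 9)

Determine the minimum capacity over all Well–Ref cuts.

Augment Well→A→C→Ref: bottleneck 2, flow now 2.
Augment Well→A→D→Ref: bottleneck 2, flow now 4.
Augment Well→B→C→Ref: bottleneck 9, flow now 13.
Augment Well→B→D→Ref: bottleneck 2, flow now 15.
No augmenting path remains; maximum flow = 15.
By max-flow min-cut, the minimum cut capacity equals the max flow.
In the residual graph, reachable from Well: {Well, A}.
Min-cut edges: Well→B (11), A→C (2), A→D (2); capacity 11 + 2 + 2 = 15.

15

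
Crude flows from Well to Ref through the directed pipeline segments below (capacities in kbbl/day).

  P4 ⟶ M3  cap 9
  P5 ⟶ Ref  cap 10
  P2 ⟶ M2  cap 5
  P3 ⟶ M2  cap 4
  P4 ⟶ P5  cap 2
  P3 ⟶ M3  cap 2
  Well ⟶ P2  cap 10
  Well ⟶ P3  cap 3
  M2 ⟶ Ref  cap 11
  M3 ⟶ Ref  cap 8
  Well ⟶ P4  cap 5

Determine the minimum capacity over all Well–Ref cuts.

13

Augment Well→P2→M2→Ref: bottleneck 5, flow now 5.
Augment Well→P3→M3→Ref: bottleneck 2, flow now 7.
Augment Well→P3→M2→Ref: bottleneck 1, flow now 8.
Augment Well→P4→P5→Ref: bottleneck 2, flow now 10.
Augment Well→P4→M3→Ref: bottleneck 3, flow now 13.
No augmenting path remains; maximum flow = 13.
By max-flow min-cut, the minimum cut capacity equals the max flow.
In the residual graph, reachable from Well: {Well, P2}.
Min-cut edges: Well→P3 (3), Well→P4 (5), P2→M2 (5); capacity 3 + 5 + 5 = 13.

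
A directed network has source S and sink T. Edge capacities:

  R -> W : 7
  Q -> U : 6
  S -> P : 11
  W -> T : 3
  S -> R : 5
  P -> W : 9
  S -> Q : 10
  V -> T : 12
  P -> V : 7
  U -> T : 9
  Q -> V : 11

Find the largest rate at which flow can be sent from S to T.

20

Augment S→P→V→T: bottleneck 7, flow now 7.
Augment S→P→W→T: bottleneck 3, flow now 10.
Augment S→Q→U→T: bottleneck 6, flow now 16.
Augment S→Q→V→T: bottleneck 4, flow now 20.
No augmenting path remains; maximum flow = 20.
In the residual graph, reachable from S: {S, P, R, W}.
Min-cut edges: S→Q (10), P→V (7), W→T (3); capacity 10 + 7 + 3 = 20.
This cut is saturated, so no flow can exceed 20.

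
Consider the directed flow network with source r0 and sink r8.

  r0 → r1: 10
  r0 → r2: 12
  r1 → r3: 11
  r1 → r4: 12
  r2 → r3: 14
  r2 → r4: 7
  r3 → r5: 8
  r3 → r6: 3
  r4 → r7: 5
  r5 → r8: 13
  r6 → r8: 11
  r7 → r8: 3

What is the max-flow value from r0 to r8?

Augment r0→r1→r3→r5→r8: bottleneck 8, flow now 8.
Augment r0→r1→r3→r6→r8: bottleneck 2, flow now 10.
Augment r0→r2→r3→r6→r8: bottleneck 1, flow now 11.
Augment r0→r2→r4→r7→r8: bottleneck 3, flow now 14.
No augmenting path remains; maximum flow = 14.
In the residual graph, reachable from r0: {r0, r1, r2, r3, r4, r7}.
Min-cut edges: r3→r5 (8), r3→r6 (3), r7→r8 (3); capacity 8 + 3 + 3 = 14.
This cut is saturated, so no flow can exceed 14.

14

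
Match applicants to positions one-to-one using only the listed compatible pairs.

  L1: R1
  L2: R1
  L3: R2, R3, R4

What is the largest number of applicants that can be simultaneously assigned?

2

Unit-capacity flow: source→left, listed edges, right→sink; max matching = max flow.
Augmenting path L1→R1 (+1); matched 1.
Augmenting path L3→R2 (+1); matched 2.
No augmenting path remains; maximum matching = 2.
König certificate: {L3, R1} is a vertex cover of size 2 (every listed pair touches it), so no matching can be larger.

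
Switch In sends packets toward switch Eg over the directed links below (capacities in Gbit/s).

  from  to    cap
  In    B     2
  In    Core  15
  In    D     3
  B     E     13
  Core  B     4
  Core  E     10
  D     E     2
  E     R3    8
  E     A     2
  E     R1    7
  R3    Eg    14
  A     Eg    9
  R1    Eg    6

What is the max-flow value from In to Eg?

16

Augment In→B→E→R3→Eg: bottleneck 2, flow now 2.
Augment In→Core→E→R3→Eg: bottleneck 6, flow now 8.
Augment In→Core→E→A→Eg: bottleneck 2, flow now 10.
Augment In→Core→E→R1→Eg: bottleneck 2, flow now 12.
Augment In→D→E→R1→Eg: bottleneck 2, flow now 14.
Augment In→Core→B→E→R1→Eg: bottleneck 2, flow now 16.
No augmenting path remains; maximum flow = 16.
In the residual graph, reachable from In: {In, B, Core, D, E, R1}.
Min-cut edges: E→R3 (8), E→A (2), R1→Eg (6); capacity 8 + 2 + 6 = 16.
This cut is saturated, so no flow can exceed 16.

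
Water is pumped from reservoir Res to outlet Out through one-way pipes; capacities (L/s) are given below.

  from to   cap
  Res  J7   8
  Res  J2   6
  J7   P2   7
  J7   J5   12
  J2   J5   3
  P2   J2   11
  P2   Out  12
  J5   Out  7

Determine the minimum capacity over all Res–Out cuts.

Augment Res→J7→P2→Out: bottleneck 7, flow now 7.
Augment Res→J7→J5→Out: bottleneck 1, flow now 8.
Augment Res→J2→J5→Out: bottleneck 3, flow now 11.
No augmenting path remains; maximum flow = 11.
By max-flow min-cut, the minimum cut capacity equals the max flow.
In the residual graph, reachable from Res: {Res, J2}.
Min-cut edges: Res→J7 (8), J2→J5 (3); capacity 8 + 3 = 11.

11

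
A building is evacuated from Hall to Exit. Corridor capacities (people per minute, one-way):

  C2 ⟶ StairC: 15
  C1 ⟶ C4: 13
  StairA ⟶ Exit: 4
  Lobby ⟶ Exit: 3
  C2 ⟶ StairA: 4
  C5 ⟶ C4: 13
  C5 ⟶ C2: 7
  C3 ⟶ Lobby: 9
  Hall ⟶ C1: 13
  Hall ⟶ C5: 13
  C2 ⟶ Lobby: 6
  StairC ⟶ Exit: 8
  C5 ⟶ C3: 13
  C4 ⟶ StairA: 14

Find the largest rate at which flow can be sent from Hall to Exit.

14

Augment Hall→C5→C4→StairA→Exit: bottleneck 4, flow now 4.
Augment Hall→C5→C2→StairC→Exit: bottleneck 7, flow now 11.
Augment Hall→C5→C3→Lobby→Exit: bottleneck 2, flow now 13.
Augment Hall→C1→C4→C5→C3→Lobby→Exit: bottleneck 1, flow now 14. (uses reverse residual edge)
No augmenting path remains; maximum flow = 14.
In the residual graph, reachable from Hall: {Hall, C5, C1, C4, C3, StairA, Lobby}.
Min-cut edges: C5→C2 (7), StairA→Exit (4), Lobby→Exit (3); capacity 7 + 4 + 3 = 14.
This cut is saturated, so no flow can exceed 14.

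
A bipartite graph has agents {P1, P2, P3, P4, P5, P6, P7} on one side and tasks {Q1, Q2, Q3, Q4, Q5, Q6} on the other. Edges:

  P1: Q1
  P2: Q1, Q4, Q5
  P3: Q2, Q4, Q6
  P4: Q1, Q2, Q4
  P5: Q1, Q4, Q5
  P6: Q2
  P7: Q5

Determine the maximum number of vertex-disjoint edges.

5

Unit-capacity flow: source→left, listed edges, right→sink; max matching = max flow.
Augmenting path P1→Q1 (+1); matched 1.
Augmenting path P2→Q4 (+1); matched 2.
Augmenting path P3→Q2 (+1); matched 3.
Augmenting path P5→Q5 (+1); matched 4.
Augmenting path P4→Q2→P3→Q6 (+1); matched 5.
No augmenting path remains; maximum matching = 5.
König certificate: {P3, Q1, Q2, Q4, Q5} is a vertex cover of size 5 (every listed pair touches it), so no matching can be larger.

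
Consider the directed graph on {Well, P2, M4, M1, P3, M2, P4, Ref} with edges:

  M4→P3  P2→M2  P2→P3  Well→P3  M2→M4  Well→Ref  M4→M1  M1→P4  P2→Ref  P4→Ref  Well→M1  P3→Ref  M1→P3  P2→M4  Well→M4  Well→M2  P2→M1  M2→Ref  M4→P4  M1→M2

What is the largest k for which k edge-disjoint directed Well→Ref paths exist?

Assign every edge capacity 1; by Menger, the answer equals the max flow.
Path Well→Ref (+1); total 1.
Path Well→P3→Ref (+1); total 2.
Path Well→M2→Ref (+1); total 3.
Path Well→M4→P4→Ref (+1); total 4.
No residual Well→Ref path; max flow = 4.
Certifying cut of size 4: {M2→Ref, P3→Ref, P4→Ref, Well→Ref}.

4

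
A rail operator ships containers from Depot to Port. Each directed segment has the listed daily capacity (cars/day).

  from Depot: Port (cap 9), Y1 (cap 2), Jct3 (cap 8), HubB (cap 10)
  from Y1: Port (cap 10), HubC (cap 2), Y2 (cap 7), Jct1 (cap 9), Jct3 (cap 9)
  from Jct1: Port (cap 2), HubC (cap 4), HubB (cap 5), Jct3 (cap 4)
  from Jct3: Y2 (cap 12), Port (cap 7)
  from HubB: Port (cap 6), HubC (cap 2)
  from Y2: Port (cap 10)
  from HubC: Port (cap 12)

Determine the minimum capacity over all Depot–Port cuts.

27

Augment Depot→Port: bottleneck 9, flow now 9.
Augment Depot→Y1→Port: bottleneck 2, flow now 11.
Augment Depot→Jct3→Port: bottleneck 7, flow now 18.
Augment Depot→HubB→Port: bottleneck 6, flow now 24.
Augment Depot→Jct3→Y2→Port: bottleneck 1, flow now 25.
Augment Depot→HubB→HubC→Port: bottleneck 2, flow now 27.
No augmenting path remains; maximum flow = 27.
By max-flow min-cut, the minimum cut capacity equals the max flow.
In the residual graph, reachable from Depot: {Depot, HubB}.
Min-cut edges: Depot→Y1 (2), Depot→Jct3 (8), Depot→Port (9), HubB→HubC (2), HubB→Port (6); capacity 2 + 8 + 9 + 2 + 6 = 27.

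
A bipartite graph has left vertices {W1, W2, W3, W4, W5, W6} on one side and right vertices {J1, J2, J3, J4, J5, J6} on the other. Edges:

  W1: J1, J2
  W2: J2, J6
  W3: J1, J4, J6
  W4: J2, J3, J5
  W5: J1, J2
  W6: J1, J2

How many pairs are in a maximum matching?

5

Unit-capacity flow: source→left, listed edges, right→sink; max matching = max flow.
Augmenting path W1→J1 (+1); matched 1.
Augmenting path W2→J2 (+1); matched 2.
Augmenting path W3→J4 (+1); matched 3.
Augmenting path W4→J3 (+1); matched 4.
Augmenting path W5→J2→W2→J6 (+1); matched 5.
No augmenting path remains; maximum matching = 5.
König certificate: {W2, W3, W4, J1, J2} is a vertex cover of size 5 (every listed pair touches it), so no matching can be larger.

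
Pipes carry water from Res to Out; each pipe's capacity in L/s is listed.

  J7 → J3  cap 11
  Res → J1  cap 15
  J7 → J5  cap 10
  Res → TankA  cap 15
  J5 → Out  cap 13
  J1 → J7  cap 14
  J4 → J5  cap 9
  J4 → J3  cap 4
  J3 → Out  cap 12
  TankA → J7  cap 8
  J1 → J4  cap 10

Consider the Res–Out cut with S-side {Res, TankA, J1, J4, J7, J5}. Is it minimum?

No — its capacity is 28, but the minimum cut has capacity 23.

Given cut capacity: 4 + 11 + 13 = 28.
Augment Res→TankA→J7→J3→Out: bottleneck 8, flow now 8.
Augment Res→J1→J4→J3→Out: bottleneck 4, flow now 12.
Augment Res→J1→J4→J5→Out: bottleneck 6, flow now 18.
Augment Res→J1→J7→J5→Out: bottleneck 5, flow now 23.
No augmenting path remains; maximum flow = 23.
In the residual graph, reachable from Res: {Res, TankA}.
Min-cut edges: Res→J1 (15), TankA→J7 (8); capacity 15 + 8 = 23.
Cut capacity 28 exceeds the max flow 23, so it is not minimum.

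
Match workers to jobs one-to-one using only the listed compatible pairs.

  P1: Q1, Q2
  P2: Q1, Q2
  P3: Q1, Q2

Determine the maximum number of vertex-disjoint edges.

Unit-capacity flow: source→left, listed edges, right→sink; max matching = max flow.
Augmenting path P1→Q1 (+1); matched 1.
Augmenting path P2→Q2 (+1); matched 2.
No augmenting path remains; maximum matching = 2.
König certificate: {Q1, Q2} is a vertex cover of size 2 (every listed pair touches it), so no matching can be larger.

2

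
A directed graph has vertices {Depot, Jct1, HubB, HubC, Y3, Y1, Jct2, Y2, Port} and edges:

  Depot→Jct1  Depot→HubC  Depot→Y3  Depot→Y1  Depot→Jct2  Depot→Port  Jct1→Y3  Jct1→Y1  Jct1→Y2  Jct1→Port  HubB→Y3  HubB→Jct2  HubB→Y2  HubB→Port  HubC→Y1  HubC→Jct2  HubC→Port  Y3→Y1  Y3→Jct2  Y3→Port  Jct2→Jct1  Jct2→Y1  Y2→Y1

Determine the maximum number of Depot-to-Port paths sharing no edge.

4

Assign every edge capacity 1; by Menger, the answer equals the max flow.
Path Depot→Port (+1); total 1.
Path Depot→Jct1→Port (+1); total 2.
Path Depot→HubC→Port (+1); total 3.
Path Depot→Y3→Port (+1); total 4.
No residual Depot→Port path; max flow = 4.
Certifying cut of size 4: {Depot→HubC, Depot→Port, Jct1→Port, Y3→Port}.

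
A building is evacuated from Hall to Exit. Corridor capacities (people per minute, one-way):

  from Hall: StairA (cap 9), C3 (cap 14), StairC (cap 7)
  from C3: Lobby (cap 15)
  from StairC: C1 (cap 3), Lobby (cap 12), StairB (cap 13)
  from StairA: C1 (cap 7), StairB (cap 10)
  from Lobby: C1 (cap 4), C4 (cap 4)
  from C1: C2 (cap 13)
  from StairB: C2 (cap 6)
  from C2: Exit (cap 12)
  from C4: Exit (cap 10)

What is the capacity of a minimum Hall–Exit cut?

Augment Hall→C3→Lobby→C4→Exit: bottleneck 4, flow now 4.
Augment Hall→StairC→C1→C2→Exit: bottleneck 3, flow now 7.
Augment Hall→StairC→StairB→C2→Exit: bottleneck 4, flow now 11.
Augment Hall→StairA→C1→C2→Exit: bottleneck 5, flow now 16.
No augmenting path remains; maximum flow = 16.
By max-flow min-cut, the minimum cut capacity equals the max flow.
In the residual graph, reachable from Hall: {Hall, C3, StairC, StairA, Lobby, C1, StairB, C2}.
Min-cut edges: Lobby→C4 (4), C2→Exit (12); capacity 4 + 12 = 16.

16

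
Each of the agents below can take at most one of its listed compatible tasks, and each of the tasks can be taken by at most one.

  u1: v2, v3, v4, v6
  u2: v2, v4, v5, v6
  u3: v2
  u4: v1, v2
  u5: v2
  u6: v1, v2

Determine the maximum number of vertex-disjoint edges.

4

Unit-capacity flow: source→left, listed edges, right→sink; max matching = max flow.
Augmenting path u1→v2 (+1); matched 1.
Augmenting path u2→v4 (+1); matched 2.
Augmenting path u4→v1 (+1); matched 3.
Augmenting path u3→v2→u1→v3 (+1); matched 4.
No augmenting path remains; maximum matching = 4.
König certificate: {u1, u2, v1, v2} is a vertex cover of size 4 (every listed pair touches it), so no matching can be larger.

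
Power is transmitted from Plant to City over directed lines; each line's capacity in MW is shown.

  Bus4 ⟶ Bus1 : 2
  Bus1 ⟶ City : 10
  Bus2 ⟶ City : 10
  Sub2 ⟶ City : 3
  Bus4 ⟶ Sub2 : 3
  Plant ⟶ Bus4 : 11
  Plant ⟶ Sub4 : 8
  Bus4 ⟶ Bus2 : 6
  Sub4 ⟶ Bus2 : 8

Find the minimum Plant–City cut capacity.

Augment Plant→Sub4→Bus2→City: bottleneck 8, flow now 8.
Augment Plant→Bus4→Bus1→City: bottleneck 2, flow now 10.
Augment Plant→Bus4→Bus2→City: bottleneck 2, flow now 12.
Augment Plant→Bus4→Sub2→City: bottleneck 3, flow now 15.
No augmenting path remains; maximum flow = 15.
By max-flow min-cut, the minimum cut capacity equals the max flow.
In the residual graph, reachable from Plant: {Plant, Sub4, Bus4, Bus2}.
Min-cut edges: Bus4→Bus1 (2), Bus4→Sub2 (3), Bus2→City (10); capacity 2 + 3 + 10 = 15.

15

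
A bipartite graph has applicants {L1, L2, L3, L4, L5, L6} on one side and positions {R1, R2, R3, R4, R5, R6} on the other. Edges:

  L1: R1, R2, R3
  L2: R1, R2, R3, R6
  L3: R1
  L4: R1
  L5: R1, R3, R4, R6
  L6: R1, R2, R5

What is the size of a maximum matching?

5

Unit-capacity flow: source→left, listed edges, right→sink; max matching = max flow.
Augmenting path L1→R1 (+1); matched 1.
Augmenting path L2→R2 (+1); matched 2.
Augmenting path L5→R3 (+1); matched 3.
Augmenting path L6→R5 (+1); matched 4.
Augmenting path L3→R1→L1→R2→L2→R6 (+1); matched 5.
No augmenting path remains; maximum matching = 5.
König certificate: {L1, L2, L5, L6, R1} is a vertex cover of size 5 (every listed pair touches it), so no matching can be larger.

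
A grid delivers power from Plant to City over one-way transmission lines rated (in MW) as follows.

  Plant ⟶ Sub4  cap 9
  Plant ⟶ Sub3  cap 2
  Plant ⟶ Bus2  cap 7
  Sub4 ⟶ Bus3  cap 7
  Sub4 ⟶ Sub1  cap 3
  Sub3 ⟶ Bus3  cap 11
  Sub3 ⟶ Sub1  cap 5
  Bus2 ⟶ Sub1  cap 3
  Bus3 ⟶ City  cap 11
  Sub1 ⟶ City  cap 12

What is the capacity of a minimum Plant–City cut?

Augment Plant→Sub4→Bus3→City: bottleneck 7, flow now 7.
Augment Plant→Sub4→Sub1→City: bottleneck 2, flow now 9.
Augment Plant→Sub3→Bus3→City: bottleneck 2, flow now 11.
Augment Plant→Bus2→Sub1→City: bottleneck 3, flow now 14.
No augmenting path remains; maximum flow = 14.
By max-flow min-cut, the minimum cut capacity equals the max flow.
In the residual graph, reachable from Plant: {Plant, Bus2}.
Min-cut edges: Plant→Sub4 (9), Plant→Sub3 (2), Bus2→Sub1 (3); capacity 9 + 2 + 3 = 14.

14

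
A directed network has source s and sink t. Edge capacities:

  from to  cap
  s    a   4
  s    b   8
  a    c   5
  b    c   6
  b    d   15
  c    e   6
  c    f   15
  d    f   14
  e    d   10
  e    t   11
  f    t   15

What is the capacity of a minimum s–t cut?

12

Augment s→a→c→e→t: bottleneck 4, flow now 4.
Augment s→b→c→e→t: bottleneck 2, flow now 6.
Augment s→b→c→f→t: bottleneck 4, flow now 10.
Augment s→b→d→f→t: bottleneck 2, flow now 12.
No augmenting path remains; maximum flow = 12.
By max-flow min-cut, the minimum cut capacity equals the max flow.
In the residual graph, reachable from s: {s}.
Min-cut edges: s→a (4), s→b (8); capacity 4 + 8 = 12.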